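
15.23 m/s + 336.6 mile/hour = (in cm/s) 1.657e+04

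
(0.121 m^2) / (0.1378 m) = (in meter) 0.8781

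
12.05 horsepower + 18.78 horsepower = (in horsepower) 30.83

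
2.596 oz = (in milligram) 7.36e+04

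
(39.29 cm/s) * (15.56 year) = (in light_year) 2.038e-08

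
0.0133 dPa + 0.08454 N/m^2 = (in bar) 8.587e-07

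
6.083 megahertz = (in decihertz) 6.083e+07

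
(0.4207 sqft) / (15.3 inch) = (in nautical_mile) 5.43e-05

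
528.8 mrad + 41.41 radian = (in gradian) 2670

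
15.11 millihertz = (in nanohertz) 1.511e+07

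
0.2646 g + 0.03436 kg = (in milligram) 3.462e+04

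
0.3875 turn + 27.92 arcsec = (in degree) 139.5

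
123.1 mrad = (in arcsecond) 2.539e+04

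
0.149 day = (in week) 0.02129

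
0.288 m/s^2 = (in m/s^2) 0.288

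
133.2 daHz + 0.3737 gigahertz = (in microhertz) 3.737e+14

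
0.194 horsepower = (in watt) 144.7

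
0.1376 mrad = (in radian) 0.0001376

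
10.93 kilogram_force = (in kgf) 10.93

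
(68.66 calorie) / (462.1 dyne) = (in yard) 6.799e+04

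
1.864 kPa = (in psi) 0.2704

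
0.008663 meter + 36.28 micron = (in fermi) 8.699e+12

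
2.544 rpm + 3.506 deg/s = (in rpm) 3.128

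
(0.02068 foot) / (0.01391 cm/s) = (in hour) 0.01259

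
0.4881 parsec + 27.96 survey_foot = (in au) 1.007e+05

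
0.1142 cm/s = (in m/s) 0.001142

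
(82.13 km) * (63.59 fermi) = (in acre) 1.291e-12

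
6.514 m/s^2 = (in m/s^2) 6.514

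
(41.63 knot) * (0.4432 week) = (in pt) 1.627e+10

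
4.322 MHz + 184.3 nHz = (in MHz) 4.322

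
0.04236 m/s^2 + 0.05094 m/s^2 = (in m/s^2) 0.0933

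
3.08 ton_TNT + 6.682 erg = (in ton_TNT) 3.08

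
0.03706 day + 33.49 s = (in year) 0.0001026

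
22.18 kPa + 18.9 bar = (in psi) 277.3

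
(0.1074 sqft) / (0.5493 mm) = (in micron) 1.816e+07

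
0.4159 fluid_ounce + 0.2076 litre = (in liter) 0.2199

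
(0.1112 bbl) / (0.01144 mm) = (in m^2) 1545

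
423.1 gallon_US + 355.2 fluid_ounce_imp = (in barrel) 10.14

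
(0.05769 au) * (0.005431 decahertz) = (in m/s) 4.687e+08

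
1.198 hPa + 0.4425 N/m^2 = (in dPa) 1202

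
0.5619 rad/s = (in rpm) 5.366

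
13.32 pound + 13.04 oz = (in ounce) 226.2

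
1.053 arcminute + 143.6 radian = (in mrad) 1.436e+05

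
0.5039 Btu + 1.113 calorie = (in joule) 536.3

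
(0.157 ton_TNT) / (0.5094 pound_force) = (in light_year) 3.064e-08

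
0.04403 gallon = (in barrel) 0.001048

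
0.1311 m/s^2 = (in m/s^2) 0.1311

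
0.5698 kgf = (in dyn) 5.588e+05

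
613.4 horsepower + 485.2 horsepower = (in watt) 8.192e+05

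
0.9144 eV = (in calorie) 3.502e-20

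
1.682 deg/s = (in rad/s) 0.02936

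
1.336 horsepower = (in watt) 996.3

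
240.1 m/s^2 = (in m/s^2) 240.1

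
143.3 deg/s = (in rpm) 23.88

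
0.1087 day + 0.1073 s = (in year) 0.0002978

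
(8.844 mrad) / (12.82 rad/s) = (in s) 0.0006899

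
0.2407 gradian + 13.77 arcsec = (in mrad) 3.848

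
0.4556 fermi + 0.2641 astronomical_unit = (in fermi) 3.951e+25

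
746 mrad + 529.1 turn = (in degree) 1.905e+05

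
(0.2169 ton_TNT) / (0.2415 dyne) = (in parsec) 0.01218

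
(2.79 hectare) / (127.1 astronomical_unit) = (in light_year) 1.551e-25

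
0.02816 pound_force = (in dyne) 1.253e+04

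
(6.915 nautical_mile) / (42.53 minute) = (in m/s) 5.019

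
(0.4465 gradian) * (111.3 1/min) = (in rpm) 0.1242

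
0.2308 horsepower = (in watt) 172.1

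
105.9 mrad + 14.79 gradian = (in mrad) 338.2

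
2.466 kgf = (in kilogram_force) 2.466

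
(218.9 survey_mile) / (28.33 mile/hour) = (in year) 0.0008821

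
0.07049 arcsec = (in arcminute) 0.001175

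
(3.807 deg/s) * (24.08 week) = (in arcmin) 3.327e+09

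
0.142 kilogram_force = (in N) 1.393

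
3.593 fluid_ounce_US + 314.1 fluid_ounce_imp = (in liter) 9.031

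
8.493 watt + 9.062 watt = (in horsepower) 0.02354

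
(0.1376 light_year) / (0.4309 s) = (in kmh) 1.088e+16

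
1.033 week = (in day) 7.231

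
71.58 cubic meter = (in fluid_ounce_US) 2.42e+06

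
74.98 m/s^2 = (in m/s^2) 74.98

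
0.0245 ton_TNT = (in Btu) 9.716e+04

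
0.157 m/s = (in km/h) 0.5652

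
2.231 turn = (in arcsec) 2.891e+06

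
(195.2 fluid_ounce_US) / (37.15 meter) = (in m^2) 0.0001554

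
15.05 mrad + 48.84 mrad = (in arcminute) 219.6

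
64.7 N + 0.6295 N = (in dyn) 6.533e+06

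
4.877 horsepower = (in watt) 3637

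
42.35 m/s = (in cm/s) 4235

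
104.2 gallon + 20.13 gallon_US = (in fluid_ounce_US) 1.591e+04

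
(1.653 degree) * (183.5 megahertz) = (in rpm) 5.055e+07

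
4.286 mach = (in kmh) 5254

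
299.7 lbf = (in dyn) 1.333e+08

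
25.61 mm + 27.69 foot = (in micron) 8.466e+06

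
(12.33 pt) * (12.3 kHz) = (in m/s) 53.5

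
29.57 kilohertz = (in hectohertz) 295.7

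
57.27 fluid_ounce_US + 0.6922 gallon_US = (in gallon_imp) 0.9489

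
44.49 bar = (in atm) 43.91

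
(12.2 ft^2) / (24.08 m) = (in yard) 0.05148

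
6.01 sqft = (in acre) 0.000138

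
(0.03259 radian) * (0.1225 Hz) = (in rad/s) 0.003992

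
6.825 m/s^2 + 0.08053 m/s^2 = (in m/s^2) 6.906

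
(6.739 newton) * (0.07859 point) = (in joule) 0.0001868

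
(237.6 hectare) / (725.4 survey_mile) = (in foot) 6.677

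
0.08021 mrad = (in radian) 8.021e-05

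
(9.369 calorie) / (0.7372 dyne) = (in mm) 5.317e+09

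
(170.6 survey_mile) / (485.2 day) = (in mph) 0.01465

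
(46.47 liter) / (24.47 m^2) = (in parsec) 6.154e-20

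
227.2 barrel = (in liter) 3.612e+04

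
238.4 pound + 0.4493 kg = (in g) 1.086e+05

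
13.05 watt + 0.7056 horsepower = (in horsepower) 0.7231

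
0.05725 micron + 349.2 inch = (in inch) 349.2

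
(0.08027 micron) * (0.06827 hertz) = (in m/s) 5.48e-09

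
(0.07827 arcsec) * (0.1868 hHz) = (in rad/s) 7.088e-06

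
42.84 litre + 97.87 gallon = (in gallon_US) 109.2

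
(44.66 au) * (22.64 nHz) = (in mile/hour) 3.384e+05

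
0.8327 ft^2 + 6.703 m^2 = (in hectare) 0.000678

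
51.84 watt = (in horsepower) 0.06952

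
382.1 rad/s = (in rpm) 3649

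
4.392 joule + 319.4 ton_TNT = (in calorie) 3.194e+11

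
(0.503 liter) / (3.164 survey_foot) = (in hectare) 5.216e-08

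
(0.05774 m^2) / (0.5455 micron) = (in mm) 1.058e+08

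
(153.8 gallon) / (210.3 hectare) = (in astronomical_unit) 1.851e-18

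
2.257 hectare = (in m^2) 2.257e+04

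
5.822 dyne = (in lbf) 1.309e-05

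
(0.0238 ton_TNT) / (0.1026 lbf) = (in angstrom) 2.182e+18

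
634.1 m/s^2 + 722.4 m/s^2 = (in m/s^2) 1356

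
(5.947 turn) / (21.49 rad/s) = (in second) 1.739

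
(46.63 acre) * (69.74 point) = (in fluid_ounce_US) 1.57e+08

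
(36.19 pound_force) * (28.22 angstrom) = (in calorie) 1.086e-07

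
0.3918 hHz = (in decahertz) 3.918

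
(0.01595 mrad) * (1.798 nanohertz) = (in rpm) 2.739e-13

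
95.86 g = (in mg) 9.586e+04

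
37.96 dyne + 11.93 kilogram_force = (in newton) 117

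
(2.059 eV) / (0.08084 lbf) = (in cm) 9.174e-17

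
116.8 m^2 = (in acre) 0.02886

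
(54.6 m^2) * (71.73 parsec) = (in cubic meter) 1.208e+20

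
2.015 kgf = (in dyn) 1.976e+06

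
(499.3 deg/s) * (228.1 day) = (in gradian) 1.093e+10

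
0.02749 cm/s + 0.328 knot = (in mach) 0.0004964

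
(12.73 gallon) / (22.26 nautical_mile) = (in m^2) 1.169e-06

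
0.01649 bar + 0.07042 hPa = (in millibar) 16.56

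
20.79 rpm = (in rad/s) 2.177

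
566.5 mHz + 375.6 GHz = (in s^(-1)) 3.756e+11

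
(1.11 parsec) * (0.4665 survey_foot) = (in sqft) 5.242e+16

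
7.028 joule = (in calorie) 1.68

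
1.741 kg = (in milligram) 1.741e+06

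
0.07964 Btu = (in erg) 8.402e+08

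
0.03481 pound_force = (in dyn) 1.548e+04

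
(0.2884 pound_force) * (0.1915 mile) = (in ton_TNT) 9.449e-08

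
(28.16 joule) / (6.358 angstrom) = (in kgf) 4.516e+09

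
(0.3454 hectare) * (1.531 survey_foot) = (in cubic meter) 1612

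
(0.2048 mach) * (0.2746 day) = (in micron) 1.654e+12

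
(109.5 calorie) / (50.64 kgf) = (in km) 0.0009226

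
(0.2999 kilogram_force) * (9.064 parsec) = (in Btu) 7.796e+14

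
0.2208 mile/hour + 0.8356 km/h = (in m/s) 0.3308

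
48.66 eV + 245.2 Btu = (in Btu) 245.2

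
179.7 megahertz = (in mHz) 1.797e+11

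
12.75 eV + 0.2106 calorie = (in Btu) 0.0008352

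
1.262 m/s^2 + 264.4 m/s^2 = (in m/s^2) 265.7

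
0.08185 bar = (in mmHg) 61.39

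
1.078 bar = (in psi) 15.64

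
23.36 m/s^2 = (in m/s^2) 23.36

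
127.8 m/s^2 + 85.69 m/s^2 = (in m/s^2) 213.5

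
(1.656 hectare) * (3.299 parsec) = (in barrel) 1.06e+22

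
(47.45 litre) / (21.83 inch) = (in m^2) 0.08558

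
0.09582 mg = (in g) 9.582e-05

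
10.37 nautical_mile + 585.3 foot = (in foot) 6.359e+04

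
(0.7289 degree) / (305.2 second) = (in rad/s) 4.168e-05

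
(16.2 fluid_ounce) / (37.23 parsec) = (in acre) 1.031e-25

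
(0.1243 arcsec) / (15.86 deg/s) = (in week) 3.6e-12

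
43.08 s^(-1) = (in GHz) 4.308e-08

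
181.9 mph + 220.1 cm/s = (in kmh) 300.7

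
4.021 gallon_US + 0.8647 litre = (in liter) 16.09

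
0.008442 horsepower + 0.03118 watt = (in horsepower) 0.008484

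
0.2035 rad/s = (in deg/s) 11.66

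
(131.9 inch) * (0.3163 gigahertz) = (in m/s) 1.06e+09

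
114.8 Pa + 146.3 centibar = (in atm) 1.445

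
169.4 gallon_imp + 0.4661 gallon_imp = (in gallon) 204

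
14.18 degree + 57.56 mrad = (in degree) 17.48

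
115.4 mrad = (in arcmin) 396.7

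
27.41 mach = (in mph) 2.088e+04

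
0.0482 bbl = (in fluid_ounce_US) 259.1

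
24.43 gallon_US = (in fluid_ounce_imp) 3255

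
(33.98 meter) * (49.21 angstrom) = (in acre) 4.132e-11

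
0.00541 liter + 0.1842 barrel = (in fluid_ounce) 990.4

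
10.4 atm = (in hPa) 1.054e+04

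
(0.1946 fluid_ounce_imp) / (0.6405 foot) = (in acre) 6.999e-09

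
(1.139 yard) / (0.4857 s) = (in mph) 4.797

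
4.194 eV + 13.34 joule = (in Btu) 0.01264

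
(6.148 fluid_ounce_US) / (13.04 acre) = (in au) 2.303e-20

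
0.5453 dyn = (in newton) 5.453e-06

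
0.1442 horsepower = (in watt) 107.5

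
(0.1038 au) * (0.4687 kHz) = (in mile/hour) 1.628e+13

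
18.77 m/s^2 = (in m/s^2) 18.77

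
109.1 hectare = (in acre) 269.6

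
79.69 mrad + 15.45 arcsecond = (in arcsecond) 1.645e+04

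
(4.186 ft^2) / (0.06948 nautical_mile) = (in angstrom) 3.022e+07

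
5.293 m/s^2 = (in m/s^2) 5.293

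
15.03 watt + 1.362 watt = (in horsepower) 0.02198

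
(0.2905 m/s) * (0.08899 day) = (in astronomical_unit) 1.493e-08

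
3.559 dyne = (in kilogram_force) 3.629e-06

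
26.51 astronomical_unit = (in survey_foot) 1.301e+13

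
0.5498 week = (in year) 0.01054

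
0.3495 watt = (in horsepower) 0.0004687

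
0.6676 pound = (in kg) 0.3028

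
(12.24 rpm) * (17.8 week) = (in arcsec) 2.846e+12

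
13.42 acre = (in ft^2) 5.846e+05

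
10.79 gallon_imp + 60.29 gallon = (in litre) 277.3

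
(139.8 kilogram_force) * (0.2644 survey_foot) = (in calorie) 26.41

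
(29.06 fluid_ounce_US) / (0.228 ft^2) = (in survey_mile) 2.521e-05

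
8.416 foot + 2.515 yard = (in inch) 191.5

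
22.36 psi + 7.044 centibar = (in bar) 1.612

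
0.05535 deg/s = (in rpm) 0.009225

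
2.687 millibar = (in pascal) 268.7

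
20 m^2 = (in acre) 0.004942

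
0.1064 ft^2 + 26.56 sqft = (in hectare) 0.0002477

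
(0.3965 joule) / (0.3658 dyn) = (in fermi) 1.084e+20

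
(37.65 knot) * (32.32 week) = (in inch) 1.491e+10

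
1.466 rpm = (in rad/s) 0.1535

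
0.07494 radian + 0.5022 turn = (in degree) 185.1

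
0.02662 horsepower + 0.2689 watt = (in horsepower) 0.02698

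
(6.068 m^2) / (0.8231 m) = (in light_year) 7.792e-16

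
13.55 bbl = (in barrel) 13.55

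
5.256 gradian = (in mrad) 82.56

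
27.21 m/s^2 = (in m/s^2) 27.21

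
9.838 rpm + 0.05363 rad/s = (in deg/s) 62.1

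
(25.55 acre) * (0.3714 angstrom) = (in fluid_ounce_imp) 0.1352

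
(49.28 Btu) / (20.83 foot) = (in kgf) 835.1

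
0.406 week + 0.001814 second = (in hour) 68.21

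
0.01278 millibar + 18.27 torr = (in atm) 0.02405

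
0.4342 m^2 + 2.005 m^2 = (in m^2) 2.439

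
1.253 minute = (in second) 75.18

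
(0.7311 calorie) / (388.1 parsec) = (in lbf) 5.742e-20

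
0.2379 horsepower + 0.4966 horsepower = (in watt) 547.7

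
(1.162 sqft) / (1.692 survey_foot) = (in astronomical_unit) 1.399e-12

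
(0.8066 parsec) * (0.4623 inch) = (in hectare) 2.923e+10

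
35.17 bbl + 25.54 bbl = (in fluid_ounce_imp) 3.397e+05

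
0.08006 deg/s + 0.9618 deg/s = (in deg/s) 1.042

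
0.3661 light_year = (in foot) 1.136e+16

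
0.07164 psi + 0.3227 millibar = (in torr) 3.947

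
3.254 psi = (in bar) 0.2244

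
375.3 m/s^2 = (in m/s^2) 375.3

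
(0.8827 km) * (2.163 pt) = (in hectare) 6.736e-05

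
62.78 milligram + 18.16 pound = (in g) 8237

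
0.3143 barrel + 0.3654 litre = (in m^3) 0.05034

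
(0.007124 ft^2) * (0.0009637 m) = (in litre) 0.0006378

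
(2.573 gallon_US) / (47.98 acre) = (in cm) 5.016e-06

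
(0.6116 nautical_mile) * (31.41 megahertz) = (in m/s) 3.558e+10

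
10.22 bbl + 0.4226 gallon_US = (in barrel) 10.23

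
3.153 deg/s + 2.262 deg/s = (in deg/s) 5.415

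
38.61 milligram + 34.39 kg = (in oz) 1213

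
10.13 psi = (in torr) 523.9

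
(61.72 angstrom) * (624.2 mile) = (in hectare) 6.2e-07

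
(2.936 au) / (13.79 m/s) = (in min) 5.308e+08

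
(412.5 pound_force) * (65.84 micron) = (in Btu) 0.0001145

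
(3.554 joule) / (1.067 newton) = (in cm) 333.1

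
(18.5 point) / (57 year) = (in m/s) 3.631e-12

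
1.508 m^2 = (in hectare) 0.0001508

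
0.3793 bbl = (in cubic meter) 0.0603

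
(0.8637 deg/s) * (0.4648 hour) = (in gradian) 1606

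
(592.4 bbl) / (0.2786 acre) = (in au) 5.584e-13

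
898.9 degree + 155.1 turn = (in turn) 157.6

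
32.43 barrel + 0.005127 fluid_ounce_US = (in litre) 5156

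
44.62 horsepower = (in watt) 3.327e+04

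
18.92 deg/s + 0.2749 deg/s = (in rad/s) 0.335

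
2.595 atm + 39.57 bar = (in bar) 42.2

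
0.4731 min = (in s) 28.39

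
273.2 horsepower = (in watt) 2.037e+05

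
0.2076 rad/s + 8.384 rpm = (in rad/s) 1.086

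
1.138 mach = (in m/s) 387.5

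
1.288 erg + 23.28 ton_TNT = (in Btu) 9.232e+07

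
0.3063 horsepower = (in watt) 228.4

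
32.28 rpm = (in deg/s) 193.7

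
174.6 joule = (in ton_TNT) 4.173e-08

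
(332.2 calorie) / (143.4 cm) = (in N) 969.3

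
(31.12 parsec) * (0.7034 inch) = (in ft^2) 1.847e+17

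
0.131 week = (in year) 0.002512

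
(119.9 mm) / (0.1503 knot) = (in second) 1.551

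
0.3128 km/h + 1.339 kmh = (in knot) 0.8919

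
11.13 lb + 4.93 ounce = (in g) 5188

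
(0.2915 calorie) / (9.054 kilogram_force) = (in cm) 1.374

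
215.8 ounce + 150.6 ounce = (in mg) 1.039e+07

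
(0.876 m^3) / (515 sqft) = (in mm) 18.31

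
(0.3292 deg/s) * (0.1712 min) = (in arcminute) 202.9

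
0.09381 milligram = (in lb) 2.068e-07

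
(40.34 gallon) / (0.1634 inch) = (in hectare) 0.003679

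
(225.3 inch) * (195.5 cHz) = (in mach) 0.03286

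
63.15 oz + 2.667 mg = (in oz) 63.15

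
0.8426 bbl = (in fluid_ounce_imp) 4715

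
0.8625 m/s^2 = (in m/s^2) 0.8625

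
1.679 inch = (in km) 4.265e-05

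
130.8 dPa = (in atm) 0.0001291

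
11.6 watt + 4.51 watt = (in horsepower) 0.0216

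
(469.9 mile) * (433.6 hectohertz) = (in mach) 9.63e+07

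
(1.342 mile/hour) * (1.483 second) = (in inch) 35.03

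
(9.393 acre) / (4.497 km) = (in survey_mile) 0.005252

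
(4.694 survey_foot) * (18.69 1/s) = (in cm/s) 2674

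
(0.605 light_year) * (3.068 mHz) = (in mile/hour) 3.928e+13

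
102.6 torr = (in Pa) 1.368e+04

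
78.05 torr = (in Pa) 1.041e+04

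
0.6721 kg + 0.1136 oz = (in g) 675.3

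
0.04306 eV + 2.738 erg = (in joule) 2.738e-07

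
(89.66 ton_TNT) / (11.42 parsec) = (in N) 1.065e-06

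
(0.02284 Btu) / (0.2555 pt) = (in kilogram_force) 2.726e+04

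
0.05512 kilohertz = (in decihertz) 551.2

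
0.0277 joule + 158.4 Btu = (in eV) 1.043e+24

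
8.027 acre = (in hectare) 3.248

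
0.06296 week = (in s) 3.808e+04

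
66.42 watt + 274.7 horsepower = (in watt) 2.049e+05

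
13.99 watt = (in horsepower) 0.01876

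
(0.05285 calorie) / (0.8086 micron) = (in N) 2.735e+05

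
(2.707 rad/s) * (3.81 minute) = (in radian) 618.8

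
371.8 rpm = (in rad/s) 38.93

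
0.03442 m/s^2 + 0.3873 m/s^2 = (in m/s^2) 0.4217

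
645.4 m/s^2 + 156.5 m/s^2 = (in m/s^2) 801.9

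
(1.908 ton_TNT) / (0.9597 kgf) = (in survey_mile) 5.271e+05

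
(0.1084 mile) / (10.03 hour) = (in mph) 0.01081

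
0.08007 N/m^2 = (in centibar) 8.007e-05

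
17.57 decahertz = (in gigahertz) 1.757e-07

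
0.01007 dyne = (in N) 1.007e-07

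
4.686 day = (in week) 0.6694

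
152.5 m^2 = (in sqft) 1641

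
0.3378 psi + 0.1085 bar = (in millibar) 131.8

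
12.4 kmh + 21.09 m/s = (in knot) 47.69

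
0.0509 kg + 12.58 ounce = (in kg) 0.4075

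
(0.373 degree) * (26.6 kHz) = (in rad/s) 173.2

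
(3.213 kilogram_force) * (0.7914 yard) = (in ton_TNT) 5.45e-09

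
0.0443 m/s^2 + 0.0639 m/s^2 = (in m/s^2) 0.1082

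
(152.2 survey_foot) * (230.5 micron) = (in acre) 2.642e-06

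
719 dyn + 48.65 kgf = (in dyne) 4.771e+07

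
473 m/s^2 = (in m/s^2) 473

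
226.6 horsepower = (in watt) 1.69e+05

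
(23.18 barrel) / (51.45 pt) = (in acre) 0.05017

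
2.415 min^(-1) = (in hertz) 0.04025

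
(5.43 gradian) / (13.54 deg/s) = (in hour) 0.0001003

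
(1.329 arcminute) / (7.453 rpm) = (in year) 1.571e-11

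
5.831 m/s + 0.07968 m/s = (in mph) 13.22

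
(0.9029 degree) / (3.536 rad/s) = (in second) 0.004457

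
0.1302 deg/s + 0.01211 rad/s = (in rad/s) 0.01438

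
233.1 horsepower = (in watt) 1.738e+05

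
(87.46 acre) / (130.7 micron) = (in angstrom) 2.708e+19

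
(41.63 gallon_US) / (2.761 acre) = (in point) 0.03998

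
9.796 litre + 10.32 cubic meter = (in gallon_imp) 2272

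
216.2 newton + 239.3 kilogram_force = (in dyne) 2.563e+08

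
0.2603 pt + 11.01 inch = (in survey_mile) 0.0001738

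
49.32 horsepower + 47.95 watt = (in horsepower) 49.38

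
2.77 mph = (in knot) 2.407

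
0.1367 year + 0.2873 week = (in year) 0.1422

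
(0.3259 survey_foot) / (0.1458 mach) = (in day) 2.316e-08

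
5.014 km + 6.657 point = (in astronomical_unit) 3.352e-08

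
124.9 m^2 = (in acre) 0.03086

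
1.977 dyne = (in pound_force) 4.444e-06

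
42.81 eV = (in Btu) 6.501e-21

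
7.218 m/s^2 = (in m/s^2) 7.218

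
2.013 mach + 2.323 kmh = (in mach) 2.015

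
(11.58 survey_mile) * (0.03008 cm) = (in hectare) 0.0005606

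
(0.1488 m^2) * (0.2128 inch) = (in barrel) 0.005059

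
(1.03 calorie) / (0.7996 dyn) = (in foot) 1.768e+06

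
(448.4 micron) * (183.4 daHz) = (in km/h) 2.961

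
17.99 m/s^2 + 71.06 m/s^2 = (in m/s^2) 89.05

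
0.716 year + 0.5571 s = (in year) 0.716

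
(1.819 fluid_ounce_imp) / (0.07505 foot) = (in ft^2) 0.02432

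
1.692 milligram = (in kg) 1.692e-06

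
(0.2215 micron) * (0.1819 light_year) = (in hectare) 3.812e+04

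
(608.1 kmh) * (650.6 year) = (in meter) 3.466e+12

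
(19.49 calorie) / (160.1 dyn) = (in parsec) 1.651e-12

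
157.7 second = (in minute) 2.628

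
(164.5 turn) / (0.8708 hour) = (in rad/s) 0.3297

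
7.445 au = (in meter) 1.114e+12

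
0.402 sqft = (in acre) 9.229e-06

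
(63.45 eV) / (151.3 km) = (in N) 6.719e-23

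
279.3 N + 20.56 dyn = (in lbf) 62.79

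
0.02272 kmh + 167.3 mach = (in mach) 167.3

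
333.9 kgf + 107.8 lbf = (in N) 3754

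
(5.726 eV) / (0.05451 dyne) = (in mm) 1.683e-09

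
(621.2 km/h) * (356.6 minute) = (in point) 1.047e+10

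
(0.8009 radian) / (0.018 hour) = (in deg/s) 0.7082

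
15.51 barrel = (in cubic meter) 2.466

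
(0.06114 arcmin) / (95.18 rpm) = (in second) 1.784e-06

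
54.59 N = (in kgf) 5.567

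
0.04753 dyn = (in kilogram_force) 4.847e-08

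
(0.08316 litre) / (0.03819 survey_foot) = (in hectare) 7.144e-07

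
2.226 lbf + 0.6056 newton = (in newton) 10.51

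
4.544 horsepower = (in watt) 3388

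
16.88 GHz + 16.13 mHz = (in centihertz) 1.688e+12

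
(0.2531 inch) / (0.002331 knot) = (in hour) 0.001489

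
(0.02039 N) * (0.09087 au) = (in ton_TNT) 0.06625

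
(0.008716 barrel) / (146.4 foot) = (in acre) 7.674e-09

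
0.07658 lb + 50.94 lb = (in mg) 2.314e+07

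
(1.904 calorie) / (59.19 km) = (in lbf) 3.026e-05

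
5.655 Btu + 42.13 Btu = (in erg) 5.042e+11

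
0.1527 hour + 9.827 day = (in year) 0.02694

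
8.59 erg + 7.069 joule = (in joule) 7.069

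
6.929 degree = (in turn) 0.01925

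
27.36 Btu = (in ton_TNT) 6.899e-06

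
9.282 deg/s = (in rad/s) 0.162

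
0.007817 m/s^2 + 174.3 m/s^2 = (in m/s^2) 174.3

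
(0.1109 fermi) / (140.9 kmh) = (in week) 4.685e-24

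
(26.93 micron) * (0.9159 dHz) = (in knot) 4.795e-06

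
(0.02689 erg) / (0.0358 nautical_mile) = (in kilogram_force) 4.136e-12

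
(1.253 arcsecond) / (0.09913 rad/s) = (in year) 1.943e-12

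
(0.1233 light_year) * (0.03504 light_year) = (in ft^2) 4.162e+30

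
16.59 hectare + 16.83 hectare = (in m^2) 3.342e+05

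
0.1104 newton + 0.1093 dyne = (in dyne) 1.104e+04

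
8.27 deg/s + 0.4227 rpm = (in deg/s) 10.81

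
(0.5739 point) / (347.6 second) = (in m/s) 5.824e-07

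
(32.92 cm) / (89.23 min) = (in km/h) 0.0002214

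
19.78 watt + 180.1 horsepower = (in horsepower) 180.1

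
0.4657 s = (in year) 1.477e-08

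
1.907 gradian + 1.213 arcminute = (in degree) 1.737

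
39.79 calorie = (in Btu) 0.1578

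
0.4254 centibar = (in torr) 3.191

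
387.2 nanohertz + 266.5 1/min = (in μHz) 4.442e+06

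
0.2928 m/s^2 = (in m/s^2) 0.2928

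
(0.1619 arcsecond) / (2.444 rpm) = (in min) 5.111e-08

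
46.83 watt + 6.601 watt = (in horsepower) 0.07165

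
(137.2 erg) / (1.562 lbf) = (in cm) 0.0001975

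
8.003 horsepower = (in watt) 5968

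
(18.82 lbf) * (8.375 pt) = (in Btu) 0.0002344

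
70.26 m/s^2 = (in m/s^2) 70.26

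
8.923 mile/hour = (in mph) 8.923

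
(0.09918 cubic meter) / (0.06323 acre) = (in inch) 0.01526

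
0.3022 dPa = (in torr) 0.0002267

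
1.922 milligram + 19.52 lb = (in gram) 8854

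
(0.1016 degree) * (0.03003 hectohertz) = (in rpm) 0.05085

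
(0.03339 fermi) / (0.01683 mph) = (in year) 1.407e-22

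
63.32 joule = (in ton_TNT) 1.513e-08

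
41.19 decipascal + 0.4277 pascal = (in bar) 4.547e-05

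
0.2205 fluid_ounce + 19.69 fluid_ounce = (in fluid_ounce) 19.91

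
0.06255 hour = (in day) 0.002606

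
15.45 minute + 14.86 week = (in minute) 1.498e+05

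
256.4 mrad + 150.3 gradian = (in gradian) 166.6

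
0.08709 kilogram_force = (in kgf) 0.08709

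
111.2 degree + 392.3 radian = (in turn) 62.75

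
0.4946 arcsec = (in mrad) 0.002398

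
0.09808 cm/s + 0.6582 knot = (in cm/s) 33.96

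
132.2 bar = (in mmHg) 9.916e+04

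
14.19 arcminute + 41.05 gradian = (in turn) 0.1033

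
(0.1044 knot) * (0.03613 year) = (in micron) 6.119e+10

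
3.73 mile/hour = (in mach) 0.004897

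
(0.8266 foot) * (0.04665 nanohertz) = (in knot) 2.285e-11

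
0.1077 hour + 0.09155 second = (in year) 1.23e-05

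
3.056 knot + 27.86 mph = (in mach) 0.04119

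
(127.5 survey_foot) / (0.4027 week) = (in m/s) 0.0001596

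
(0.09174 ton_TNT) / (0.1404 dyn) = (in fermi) 2.734e+29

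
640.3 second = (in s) 640.3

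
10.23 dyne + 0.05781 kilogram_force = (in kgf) 0.05782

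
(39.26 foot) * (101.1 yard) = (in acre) 0.2734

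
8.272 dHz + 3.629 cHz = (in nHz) 8.635e+08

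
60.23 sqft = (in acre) 0.001383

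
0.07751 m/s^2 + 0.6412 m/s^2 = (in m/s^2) 0.7187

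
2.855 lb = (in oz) 45.68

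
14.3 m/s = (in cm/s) 1430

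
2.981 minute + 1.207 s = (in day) 0.002084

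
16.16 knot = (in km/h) 29.93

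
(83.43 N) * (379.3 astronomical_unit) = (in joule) 4.734e+15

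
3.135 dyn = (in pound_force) 7.048e-06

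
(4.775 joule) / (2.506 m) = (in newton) 1.905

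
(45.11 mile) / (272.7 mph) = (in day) 0.006892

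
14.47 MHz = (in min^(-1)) 8.682e+08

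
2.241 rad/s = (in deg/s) 128.4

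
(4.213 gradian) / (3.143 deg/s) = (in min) 0.02011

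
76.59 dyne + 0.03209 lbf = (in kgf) 0.01463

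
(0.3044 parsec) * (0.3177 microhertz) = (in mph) 6.675e+09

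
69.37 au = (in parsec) 0.0003363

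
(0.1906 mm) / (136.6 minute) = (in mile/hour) 5.202e-08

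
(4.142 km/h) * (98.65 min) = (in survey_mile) 4.232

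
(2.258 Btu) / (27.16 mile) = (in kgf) 0.005558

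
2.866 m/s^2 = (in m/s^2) 2.866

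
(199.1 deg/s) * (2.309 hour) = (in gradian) 1.839e+06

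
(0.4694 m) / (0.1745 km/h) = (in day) 0.0001121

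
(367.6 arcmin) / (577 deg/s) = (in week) 1.756e-08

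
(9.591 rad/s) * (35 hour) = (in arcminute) 4.154e+09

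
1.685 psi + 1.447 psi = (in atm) 0.2131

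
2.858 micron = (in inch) 0.0001125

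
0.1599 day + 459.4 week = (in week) 459.4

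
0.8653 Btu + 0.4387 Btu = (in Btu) 1.304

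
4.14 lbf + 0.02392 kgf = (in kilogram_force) 1.902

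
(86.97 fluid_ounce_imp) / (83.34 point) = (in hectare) 8.405e-06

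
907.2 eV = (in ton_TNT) 3.474e-26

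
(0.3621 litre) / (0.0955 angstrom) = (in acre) 9369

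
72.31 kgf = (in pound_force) 159.4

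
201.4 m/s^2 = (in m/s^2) 201.4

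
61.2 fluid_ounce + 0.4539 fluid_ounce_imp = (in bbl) 0.01147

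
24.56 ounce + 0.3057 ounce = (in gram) 704.9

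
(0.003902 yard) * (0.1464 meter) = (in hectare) 5.224e-08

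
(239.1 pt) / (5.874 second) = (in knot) 0.02791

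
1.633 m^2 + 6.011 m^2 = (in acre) 0.001889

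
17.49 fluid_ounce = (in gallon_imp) 0.1138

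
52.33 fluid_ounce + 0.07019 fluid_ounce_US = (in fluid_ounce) 52.4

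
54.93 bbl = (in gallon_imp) 1921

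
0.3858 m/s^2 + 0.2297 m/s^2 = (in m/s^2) 0.6155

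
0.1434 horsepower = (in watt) 106.9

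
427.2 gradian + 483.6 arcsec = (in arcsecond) 1.385e+06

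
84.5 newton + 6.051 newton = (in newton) 90.55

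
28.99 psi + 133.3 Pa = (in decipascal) 2e+06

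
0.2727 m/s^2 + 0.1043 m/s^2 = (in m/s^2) 0.377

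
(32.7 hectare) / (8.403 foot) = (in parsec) 4.138e-12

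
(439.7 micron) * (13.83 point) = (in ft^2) 2.309e-05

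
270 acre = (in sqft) 1.176e+07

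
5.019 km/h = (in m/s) 1.394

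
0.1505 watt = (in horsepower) 0.0002018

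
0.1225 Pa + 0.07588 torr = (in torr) 0.0768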